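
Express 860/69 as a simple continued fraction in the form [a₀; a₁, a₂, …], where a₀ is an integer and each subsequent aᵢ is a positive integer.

⌊860/69⌋ = 12, remainder 32
⌊69/32⌋ = 2, remainder 5
⌊32/5⌋ = 6, remainder 2
⌊5/2⌋ = 2, remainder 1
⌊2/1⌋ = 2, remainder 0

[12; 2, 6, 2, 2]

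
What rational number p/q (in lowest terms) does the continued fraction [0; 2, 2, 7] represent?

15/37

Starting at the tail and folding back:
Start with 7.
2 + 1/(7/1) = 2 + 1/7 = 15/7
2 + 1/(15/7) = 2 + 7/15 = 37/15
0 + 1/(37/15) = 0 + 15/37 = 15/37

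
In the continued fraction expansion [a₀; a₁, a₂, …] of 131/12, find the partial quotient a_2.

131 ÷ 12 → quotient 10, remainder 11
12 ÷ 11 → quotient 1, remainder 1
11 ÷ 1 → quotient 11, remainder 0

11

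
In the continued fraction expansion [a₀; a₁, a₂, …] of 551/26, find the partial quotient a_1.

5

⌊551/26⌋ = 21, remainder 5
⌊26/5⌋ = 5, remainder 1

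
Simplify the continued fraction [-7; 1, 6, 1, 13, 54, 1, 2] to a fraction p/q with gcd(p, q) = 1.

-111667/18228

Start with 2.
1 + 1/(2/1) = 1 + 1/2 = 3/2
54 + 1/(3/2) = 54 + 2/3 = 164/3
13 + 1/(164/3) = 13 + 3/164 = 2135/164
1 + 1/(2135/164) = 1 + 164/2135 = 2299/2135
6 + 1/(2299/2135) = 6 + 2135/2299 = 15929/2299
1 + 1/(15929/2299) = 1 + 2299/15929 = 18228/15929
-7 + 1/(18228/15929) = -7 + 15929/18228 = -111667/18228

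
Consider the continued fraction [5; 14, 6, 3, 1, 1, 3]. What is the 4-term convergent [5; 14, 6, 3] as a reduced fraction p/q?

1364/269

Use the convergent recurrence hₖ = aₖ·hₖ₋₁ + hₖ₋₂ (and likewise for the denominators kₖ):
a_0 = 5: 5/1
a_1 = 14: 71/14
a_2 = 6: 431/85
a_3 = 3: 1364/269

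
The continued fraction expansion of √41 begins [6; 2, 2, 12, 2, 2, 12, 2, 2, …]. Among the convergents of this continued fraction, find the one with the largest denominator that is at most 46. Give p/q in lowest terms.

32/5

a_0 = 6: 6/1  (≤ bound)
a_1 = 2: 13/2  (≤ bound)
a_2 = 2: 32/5  (≤ bound)
a_3 = 12: 397/62  (> 46, stop)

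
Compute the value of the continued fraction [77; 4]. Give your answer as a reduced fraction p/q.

309/4

Work from the innermost term outward:
Start with 4.
77 + 1/(4/1) = 77 + 1/4 = 309/4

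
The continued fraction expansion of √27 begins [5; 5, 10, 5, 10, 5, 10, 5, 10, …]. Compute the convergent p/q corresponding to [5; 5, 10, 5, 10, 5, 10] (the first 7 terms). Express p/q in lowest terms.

716035/137801

Collapse the nested fraction from the inside out:
Start with 10.
5 + 1/(10/1) = 5 + 1/10 = 51/10
10 + 1/(51/10) = 10 + 10/51 = 520/51
5 + 1/(520/51) = 5 + 51/520 = 2651/520
10 + 1/(2651/520) = 10 + 520/2651 = 27030/2651
5 + 1/(27030/2651) = 5 + 2651/27030 = 137801/27030
5 + 1/(137801/27030) = 5 + 27030/137801 = 716035/137801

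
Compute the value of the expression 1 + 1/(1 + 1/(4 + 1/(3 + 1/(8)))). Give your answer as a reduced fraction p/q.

Use the convergent recurrence hₖ = aₖ·hₖ₋₁ + hₖ₋₂ (and likewise for the denominators kₖ):
a_0 = 1: 1/1
a_1 = 1: 2/1
a_2 = 4: 9/5
a_3 = 3: 29/16
a_4 = 8: 241/133

241/133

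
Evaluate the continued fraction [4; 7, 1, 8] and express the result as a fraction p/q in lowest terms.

Use the convergent recurrence hₖ = aₖ·hₖ₋₁ + hₖ₋₂ (and likewise for the denominators kₖ):
a_0 = 4: 4/1
a_1 = 7: 29/7
a_2 = 1: 33/8
a_3 = 8: 293/71

293/71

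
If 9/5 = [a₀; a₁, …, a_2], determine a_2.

Run the Euclidean algorithm, recording each quotient:
9 = 1·5 + 4, so a_0 = 1
5 = 1·4 + 1, so a_1 = 1
4 = 4·1 + 0, so a_2 = 4

4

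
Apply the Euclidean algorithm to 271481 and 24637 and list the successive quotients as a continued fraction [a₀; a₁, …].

[11; 51, 1, 42, 11]

⌊271481/24637⌋ = 11, remainder 474
⌊24637/474⌋ = 51, remainder 463
⌊474/463⌋ = 1, remainder 11
⌊463/11⌋ = 42, remainder 1
⌊11/1⌋ = 11, remainder 0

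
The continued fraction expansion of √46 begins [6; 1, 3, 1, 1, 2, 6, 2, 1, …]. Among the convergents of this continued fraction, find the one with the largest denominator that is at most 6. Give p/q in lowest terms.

a_0 = 6: 6/1  (≤ bound)
a_1 = 1: 7/1  (≤ bound)
a_2 = 3: 27/4  (≤ bound)
a_3 = 1: 34/5  (≤ bound)
a_4 = 1: 61/9  (> 6, stop)

34/5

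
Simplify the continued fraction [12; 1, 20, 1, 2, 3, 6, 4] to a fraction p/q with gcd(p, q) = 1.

73643/5685

Compute successive convergents:
a_0 = 12: 12/1
a_1 = 1: 13/1
a_2 = 20: 272/21
a_3 = 1: 285/22
a_4 = 2: 842/65
a_5 = 3: 2811/217
a_6 = 6: 17708/1367
a_7 = 4: 73643/5685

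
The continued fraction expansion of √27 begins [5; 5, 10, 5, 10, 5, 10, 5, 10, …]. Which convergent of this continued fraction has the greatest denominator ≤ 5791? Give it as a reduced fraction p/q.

13775/2651

List convergents until the denominator exceeds the bound:
a_0 = 5: 5/1  (≤ bound)
a_1 = 5: 26/5  (≤ bound)
a_2 = 10: 265/51  (≤ bound)
a_3 = 5: 1351/260  (≤ bound)
a_4 = 10: 13775/2651  (≤ bound)
a_5 = 5: 70226/13515  (> 5791, stop)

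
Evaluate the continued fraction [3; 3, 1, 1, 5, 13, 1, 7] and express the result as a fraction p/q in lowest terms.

14392/4385

Collapse the nested fraction from the inside out:
Start with 7.
1 + 1/(7/1) = 1 + 1/7 = 8/7
13 + 1/(8/7) = 13 + 7/8 = 111/8
5 + 1/(111/8) = 5 + 8/111 = 563/111
1 + 1/(563/111) = 1 + 111/563 = 674/563
1 + 1/(674/563) = 1 + 563/674 = 1237/674
3 + 1/(1237/674) = 3 + 674/1237 = 4385/1237
3 + 1/(4385/1237) = 3 + 1237/4385 = 14392/4385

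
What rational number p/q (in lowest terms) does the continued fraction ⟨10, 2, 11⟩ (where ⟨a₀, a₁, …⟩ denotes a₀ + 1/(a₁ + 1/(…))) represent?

Work from the innermost term outward:
Start with 11.
2 + 1/(11/1) = 2 + 1/11 = 23/11
10 + 1/(23/11) = 10 + 11/23 = 241/23

241/23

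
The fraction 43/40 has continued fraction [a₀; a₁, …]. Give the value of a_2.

3

Repeatedly divide and take the remainder:
43 ÷ 40 → quotient 1, remainder 3
40 ÷ 3 → quotient 13, remainder 1
3 ÷ 1 → quotient 3, remainder 0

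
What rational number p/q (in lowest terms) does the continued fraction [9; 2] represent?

19/2

Use the convergent recurrence hₖ = aₖ·hₖ₋₁ + hₖ₋₂ (and likewise for the denominators kₖ):
a_0 = 9: 9/1
a_1 = 2: 19/2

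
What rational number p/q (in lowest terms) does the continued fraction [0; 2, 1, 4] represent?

5/14

a_0 = 0: 0/1
a_1 = 2: 1/2
a_2 = 1: 1/3
a_3 = 4: 5/14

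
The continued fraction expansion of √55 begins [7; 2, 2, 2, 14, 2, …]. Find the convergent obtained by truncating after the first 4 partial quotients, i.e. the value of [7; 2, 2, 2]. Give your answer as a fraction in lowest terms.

89/12

Collapse the nested fraction from the inside out:
Start with 2.
2 + 1/(2/1) = 2 + 1/2 = 5/2
2 + 1/(5/2) = 2 + 2/5 = 12/5
7 + 1/(12/5) = 7 + 5/12 = 89/12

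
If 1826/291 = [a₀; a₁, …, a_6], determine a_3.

Apply division with remainder until the remainder is 0:
1826 = 6·291 + 80, so a_0 = 6
291 = 3·80 + 51, so a_1 = 3
80 = 1·51 + 29, so a_2 = 1
51 = 1·29 + 22, so a_3 = 1

1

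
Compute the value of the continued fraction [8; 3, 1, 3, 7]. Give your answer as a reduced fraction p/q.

Work from the innermost term outward:
Start with 7.
3 + 1/(7/1) = 3 + 1/7 = 22/7
1 + 1/(22/7) = 1 + 7/22 = 29/22
3 + 1/(29/22) = 3 + 22/29 = 109/29
8 + 1/(109/29) = 8 + 29/109 = 901/109

901/109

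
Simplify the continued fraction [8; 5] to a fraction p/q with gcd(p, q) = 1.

41/5

Start with 5.
8 + 1/(5/1) = 8 + 1/5 = 41/5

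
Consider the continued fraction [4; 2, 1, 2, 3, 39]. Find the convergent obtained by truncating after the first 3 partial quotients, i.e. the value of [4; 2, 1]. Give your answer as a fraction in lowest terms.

a_0 = 4: 4/1
a_1 = 2: 9/2
a_2 = 1: 13/3

13/3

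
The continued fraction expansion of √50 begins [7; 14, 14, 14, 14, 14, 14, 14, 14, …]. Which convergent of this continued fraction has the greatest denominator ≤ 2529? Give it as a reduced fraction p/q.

a_0 = 7: 7/1  (≤ bound)
a_1 = 14: 99/14  (≤ bound)
a_2 = 14: 1393/197  (≤ bound)
a_3 = 14: 19601/2772  (> 2529, stop)

1393/197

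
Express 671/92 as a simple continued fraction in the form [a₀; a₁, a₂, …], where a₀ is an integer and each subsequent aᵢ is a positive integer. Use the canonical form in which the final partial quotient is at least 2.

[7; 3, 2, 2, 5]

671 ÷ 92 → quotient 7, remainder 27
92 ÷ 27 → quotient 3, remainder 11
27 ÷ 11 → quotient 2, remainder 5
11 ÷ 5 → quotient 2, remainder 1
5 ÷ 1 → quotient 5, remainder 0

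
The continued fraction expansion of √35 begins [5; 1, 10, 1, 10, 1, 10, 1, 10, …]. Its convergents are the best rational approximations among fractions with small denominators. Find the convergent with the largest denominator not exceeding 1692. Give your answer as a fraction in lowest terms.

List convergents until the denominator exceeds the bound:
a_0 = 5: 5/1  (≤ bound)
a_1 = 1: 6/1  (≤ bound)
a_2 = 10: 65/11  (≤ bound)
a_3 = 1: 71/12  (≤ bound)
a_4 = 10: 775/131  (≤ bound)
a_5 = 1: 846/143  (≤ bound)
a_6 = 10: 9235/1561  (≤ bound)
a_7 = 1: 10081/1704  (> 1692, stop)

9235/1561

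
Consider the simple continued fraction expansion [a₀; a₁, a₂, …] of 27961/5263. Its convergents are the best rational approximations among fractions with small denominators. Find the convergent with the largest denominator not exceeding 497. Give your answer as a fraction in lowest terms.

List convergents until the denominator exceeds the bound:
a_0 = 5: 5/1  (≤ bound)
a_1 = 3: 16/3  (≤ bound)
a_2 = 5: 85/16  (≤ bound)
a_3 = 15: 1291/243  (≤ bound)
a_4 = 2: 2667/502  (> 497, stop)

1291/243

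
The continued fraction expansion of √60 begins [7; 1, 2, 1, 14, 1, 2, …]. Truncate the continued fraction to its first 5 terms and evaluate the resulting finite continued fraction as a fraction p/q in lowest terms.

457/59

Start with 14.
1 + 1/(14/1) = 1 + 1/14 = 15/14
2 + 1/(15/14) = 2 + 14/15 = 44/15
1 + 1/(44/15) = 1 + 15/44 = 59/44
7 + 1/(59/44) = 7 + 44/59 = 457/59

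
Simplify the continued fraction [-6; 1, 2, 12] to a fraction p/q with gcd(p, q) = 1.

-197/37

Build up convergents one term at a time:
a_0 = -6: -6/1
a_1 = 1: -5/1
a_2 = 2: -16/3
a_3 = 12: -197/37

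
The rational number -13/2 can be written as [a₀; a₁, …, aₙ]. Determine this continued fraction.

-13 ÷ 2 → quotient -7, remainder 1
2 ÷ 1 → quotient 2, remainder 0

[-7; 2]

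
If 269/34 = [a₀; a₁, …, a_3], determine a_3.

269 = 7·34 + 31, so a_0 = 7
34 = 1·31 + 3, so a_1 = 1
31 = 10·3 + 1, so a_2 = 10
3 = 3·1 + 0, so a_3 = 3

3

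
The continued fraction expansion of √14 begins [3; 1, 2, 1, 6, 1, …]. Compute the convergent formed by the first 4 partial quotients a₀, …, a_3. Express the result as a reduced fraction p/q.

15/4

a_0 = 3: 3/1
a_1 = 1: 4/1
a_2 = 2: 11/3
a_3 = 1: 15/4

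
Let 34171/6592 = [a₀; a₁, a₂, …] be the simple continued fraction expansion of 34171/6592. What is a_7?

Apply division with remainder until the remainder is 0:
34171 = 5·6592 + 1211, so a_0 = 5
6592 = 5·1211 + 537, so a_1 = 5
1211 = 2·537 + 137, so a_2 = 2
537 = 3·137 + 126, so a_3 = 3
137 = 1·126 + 11, so a_4 = 1
126 = 11·11 + 5, so a_5 = 11
11 = 2·5 + 1, so a_6 = 2
5 = 5·1 + 0, so a_7 = 5

5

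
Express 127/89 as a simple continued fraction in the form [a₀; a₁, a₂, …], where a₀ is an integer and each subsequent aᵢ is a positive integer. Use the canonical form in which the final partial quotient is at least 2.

⌊127/89⌋ = 1, remainder 38
⌊89/38⌋ = 2, remainder 13
⌊38/13⌋ = 2, remainder 12
⌊13/12⌋ = 1, remainder 1
⌊12/1⌋ = 12, remainder 0

[1; 2, 2, 1, 12]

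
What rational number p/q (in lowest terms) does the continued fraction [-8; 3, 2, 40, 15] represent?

-32799/4252

a_0 = -8: -8/1
a_1 = 3: -23/3
a_2 = 2: -54/7
a_3 = 40: -2183/283
a_4 = 15: -32799/4252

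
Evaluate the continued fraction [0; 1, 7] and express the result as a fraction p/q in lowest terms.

a_0 = 0: 0/1
a_1 = 1: 1/1
a_2 = 7: 7/8

7/8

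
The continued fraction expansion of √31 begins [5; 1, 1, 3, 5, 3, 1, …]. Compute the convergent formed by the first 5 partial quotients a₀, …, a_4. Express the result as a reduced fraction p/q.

206/37

Start with 5.
3 + 1/(5/1) = 3 + 1/5 = 16/5
1 + 1/(16/5) = 1 + 5/16 = 21/16
1 + 1/(21/16) = 1 + 16/21 = 37/21
5 + 1/(37/21) = 5 + 21/37 = 206/37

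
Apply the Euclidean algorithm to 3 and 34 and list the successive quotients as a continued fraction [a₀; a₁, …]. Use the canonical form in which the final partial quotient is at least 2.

[0; 11, 3]

⌊3/34⌋ = 0, remainder 3
⌊34/3⌋ = 11, remainder 1
⌊3/1⌋ = 3, remainder 0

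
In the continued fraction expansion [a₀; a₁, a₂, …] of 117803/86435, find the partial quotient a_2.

Run the Euclidean algorithm, recording each quotient:
117803 ÷ 86435 → quotient 1, remainder 31368
86435 ÷ 31368 → quotient 2, remainder 23699
31368 ÷ 23699 → quotient 1, remainder 7669

1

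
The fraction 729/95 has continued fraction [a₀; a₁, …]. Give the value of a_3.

⌊729/95⌋ = 7, remainder 64
⌊95/64⌋ = 1, remainder 31
⌊64/31⌋ = 2, remainder 2
⌊31/2⌋ = 15, remainder 1

15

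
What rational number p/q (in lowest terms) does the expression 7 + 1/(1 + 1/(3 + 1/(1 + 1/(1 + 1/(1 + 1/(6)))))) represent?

Collapse the nested fraction from the inside out:
Start with 6.
1 + 1/(6/1) = 1 + 1/6 = 7/6
1 + 1/(7/6) = 1 + 6/7 = 13/7
1 + 1/(13/7) = 1 + 7/13 = 20/13
3 + 1/(20/13) = 3 + 13/20 = 73/20
1 + 1/(73/20) = 1 + 20/73 = 93/73
7 + 1/(93/73) = 7 + 73/93 = 724/93

724/93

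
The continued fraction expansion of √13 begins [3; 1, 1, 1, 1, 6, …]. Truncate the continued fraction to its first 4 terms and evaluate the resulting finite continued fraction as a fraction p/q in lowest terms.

11/3

a_0 = 3: 3/1
a_1 = 1: 4/1
a_2 = 1: 7/2
a_3 = 1: 11/3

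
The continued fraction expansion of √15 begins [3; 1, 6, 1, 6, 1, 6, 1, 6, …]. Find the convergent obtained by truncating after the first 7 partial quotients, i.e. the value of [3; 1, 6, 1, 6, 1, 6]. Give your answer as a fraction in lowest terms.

1677/433

Start with 6.
1 + 1/(6/1) = 1 + 1/6 = 7/6
6 + 1/(7/6) = 6 + 6/7 = 48/7
1 + 1/(48/7) = 1 + 7/48 = 55/48
6 + 1/(55/48) = 6 + 48/55 = 378/55
1 + 1/(378/55) = 1 + 55/378 = 433/378
3 + 1/(433/378) = 3 + 378/433 = 1677/433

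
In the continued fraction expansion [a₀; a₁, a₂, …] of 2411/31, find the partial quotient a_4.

3

2411 = 77·31 + 24, so a_0 = 77
31 = 1·24 + 7, so a_1 = 1
24 = 3·7 + 3, so a_2 = 3
7 = 2·3 + 1, so a_3 = 2
3 = 3·1 + 0, so a_4 = 3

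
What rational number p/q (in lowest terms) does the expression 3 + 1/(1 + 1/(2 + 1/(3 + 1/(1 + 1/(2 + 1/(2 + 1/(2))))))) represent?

761/206

a_0 = 3: 3/1
a_1 = 1: 4/1
a_2 = 2: 11/3
a_3 = 3: 37/10
a_4 = 1: 48/13
a_5 = 2: 133/36
a_6 = 2: 314/85
a_7 = 2: 761/206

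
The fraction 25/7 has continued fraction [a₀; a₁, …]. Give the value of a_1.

25 ÷ 7 → quotient 3, remainder 4
7 ÷ 4 → quotient 1, remainder 3

1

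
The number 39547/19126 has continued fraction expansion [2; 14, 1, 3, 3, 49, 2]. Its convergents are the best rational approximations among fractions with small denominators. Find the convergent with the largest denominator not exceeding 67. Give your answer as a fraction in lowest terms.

122/59

List convergents until the denominator exceeds the bound:
a_0 = 2: 2/1  (≤ bound)
a_1 = 14: 29/14  (≤ bound)
a_2 = 1: 31/15  (≤ bound)
a_3 = 3: 122/59  (≤ bound)
a_4 = 3: 397/192  (> 67, stop)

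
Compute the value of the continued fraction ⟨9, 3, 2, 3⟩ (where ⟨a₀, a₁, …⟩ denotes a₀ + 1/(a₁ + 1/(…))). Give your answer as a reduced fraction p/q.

Start with 3.
2 + 1/(3/1) = 2 + 1/3 = 7/3
3 + 1/(7/3) = 3 + 3/7 = 24/7
9 + 1/(24/7) = 9 + 7/24 = 223/24

223/24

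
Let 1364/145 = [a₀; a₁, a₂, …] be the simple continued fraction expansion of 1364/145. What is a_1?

2

1364 ÷ 145 → quotient 9, remainder 59
145 ÷ 59 → quotient 2, remainder 27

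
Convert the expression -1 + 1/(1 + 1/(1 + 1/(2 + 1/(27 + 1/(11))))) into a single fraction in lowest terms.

-607/1512

Collapse the nested fraction from the inside out:
Start with 11.
27 + 1/(11/1) = 27 + 1/11 = 298/11
2 + 1/(298/11) = 2 + 11/298 = 607/298
1 + 1/(607/298) = 1 + 298/607 = 905/607
1 + 1/(905/607) = 1 + 607/905 = 1512/905
-1 + 1/(1512/905) = -1 + 905/1512 = -607/1512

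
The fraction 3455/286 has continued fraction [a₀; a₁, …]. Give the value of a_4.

3

⌊3455/286⌋ = 12, remainder 23
⌊286/23⌋ = 12, remainder 10
⌊23/10⌋ = 2, remainder 3
⌊10/3⌋ = 3, remainder 1
⌊3/1⌋ = 3, remainder 0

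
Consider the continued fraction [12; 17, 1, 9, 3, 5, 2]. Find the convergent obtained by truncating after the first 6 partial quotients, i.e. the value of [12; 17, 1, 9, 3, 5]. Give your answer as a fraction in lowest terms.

a_0 = 12: 12/1
a_1 = 17: 205/17
a_2 = 1: 217/18
a_3 = 9: 2158/179
a_4 = 3: 6691/555
a_5 = 5: 35613/2954

35613/2954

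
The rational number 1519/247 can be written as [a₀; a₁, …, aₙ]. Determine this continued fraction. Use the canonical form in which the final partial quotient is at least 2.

[6; 6, 1, 2, 12]

Repeatedly divide and take the remainder:
⌊1519/247⌋ = 6, remainder 37
⌊247/37⌋ = 6, remainder 25
⌊37/25⌋ = 1, remainder 12
⌊25/12⌋ = 2, remainder 1
⌊12/1⌋ = 12, remainder 0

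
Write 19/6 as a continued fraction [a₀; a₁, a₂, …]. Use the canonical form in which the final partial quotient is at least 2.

[3; 6]

19 = 3·6 + 1, so a_0 = 3
6 = 6·1 + 0, so a_1 = 6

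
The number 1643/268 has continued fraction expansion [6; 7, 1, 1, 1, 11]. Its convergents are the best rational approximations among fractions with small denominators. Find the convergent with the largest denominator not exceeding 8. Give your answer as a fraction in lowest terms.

49/8

List convergents until the denominator exceeds the bound:
a_0 = 6: 6/1  (≤ bound)
a_1 = 7: 43/7  (≤ bound)
a_2 = 1: 49/8  (≤ bound)
a_3 = 1: 92/15  (> 8, stop)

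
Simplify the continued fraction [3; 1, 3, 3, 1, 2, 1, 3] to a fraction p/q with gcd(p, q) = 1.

900/239

Build up convergents one term at a time:
a_0 = 3: 3/1
a_1 = 1: 4/1
a_2 = 3: 15/4
a_3 = 3: 49/13
a_4 = 1: 64/17
a_5 = 2: 177/47
a_6 = 1: 241/64
a_7 = 3: 900/239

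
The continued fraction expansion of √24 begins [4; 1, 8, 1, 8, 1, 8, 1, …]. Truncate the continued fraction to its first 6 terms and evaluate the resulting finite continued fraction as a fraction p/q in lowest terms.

Start with 1.
8 + 1/(1/1) = 8 + 1/1 = 9/1
1 + 1/(9/1) = 1 + 1/9 = 10/9
8 + 1/(10/9) = 8 + 9/10 = 89/10
1 + 1/(89/10) = 1 + 10/89 = 99/89
4 + 1/(99/89) = 4 + 89/99 = 485/99

485/99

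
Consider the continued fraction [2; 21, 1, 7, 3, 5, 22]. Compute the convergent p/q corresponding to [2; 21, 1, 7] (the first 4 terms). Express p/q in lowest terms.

a_0 = 2: 2/1
a_1 = 21: 43/21
a_2 = 1: 45/22
a_3 = 7: 358/175

358/175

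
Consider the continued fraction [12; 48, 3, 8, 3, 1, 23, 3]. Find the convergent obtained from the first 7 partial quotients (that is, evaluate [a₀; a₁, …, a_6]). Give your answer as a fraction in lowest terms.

Compute successive convergents:
a_0 = 12: 12/1
a_1 = 48: 577/48
a_2 = 3: 1743/145
a_3 = 8: 14521/1208
a_4 = 3: 45306/3769
a_5 = 1: 59827/4977
a_6 = 23: 1421327/118240

1421327/118240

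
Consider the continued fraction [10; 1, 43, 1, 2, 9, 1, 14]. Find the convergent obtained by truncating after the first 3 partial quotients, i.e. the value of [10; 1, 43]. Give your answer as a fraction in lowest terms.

483/44

Use the convergent recurrence hₖ = aₖ·hₖ₋₁ + hₖ₋₂ (and likewise for the denominators kₖ):
a_0 = 10: 10/1
a_1 = 1: 11/1
a_2 = 43: 483/44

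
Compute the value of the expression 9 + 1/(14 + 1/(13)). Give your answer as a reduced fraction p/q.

Collapse the nested fraction from the inside out:
Start with 13.
14 + 1/(13/1) = 14 + 1/13 = 183/13
9 + 1/(183/13) = 9 + 13/183 = 1660/183

1660/183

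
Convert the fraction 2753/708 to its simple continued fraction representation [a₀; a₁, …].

2753 = 3·708 + 629, so a_0 = 3
708 = 1·629 + 79, so a_1 = 1
629 = 7·79 + 76, so a_2 = 7
79 = 1·76 + 3, so a_3 = 1
76 = 25·3 + 1, so a_4 = 25
3 = 3·1 + 0, so a_5 = 3

[3; 1, 7, 1, 25, 3]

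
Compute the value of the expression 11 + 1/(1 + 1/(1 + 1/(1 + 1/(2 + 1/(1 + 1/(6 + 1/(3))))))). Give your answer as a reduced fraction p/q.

Start with 3.
6 + 1/(3/1) = 6 + 1/3 = 19/3
1 + 1/(19/3) = 1 + 3/19 = 22/19
2 + 1/(22/19) = 2 + 19/22 = 63/22
1 + 1/(63/22) = 1 + 22/63 = 85/63
1 + 1/(85/63) = 1 + 63/85 = 148/85
1 + 1/(148/85) = 1 + 85/148 = 233/148
11 + 1/(233/148) = 11 + 148/233 = 2711/233

2711/233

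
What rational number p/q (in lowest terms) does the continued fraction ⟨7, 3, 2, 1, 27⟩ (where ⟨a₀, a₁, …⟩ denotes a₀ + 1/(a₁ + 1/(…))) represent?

2022/277

Start with 27.
1 + 1/(27/1) = 1 + 1/27 = 28/27
2 + 1/(28/27) = 2 + 27/28 = 83/28
3 + 1/(83/28) = 3 + 28/83 = 277/83
7 + 1/(277/83) = 7 + 83/277 = 2022/277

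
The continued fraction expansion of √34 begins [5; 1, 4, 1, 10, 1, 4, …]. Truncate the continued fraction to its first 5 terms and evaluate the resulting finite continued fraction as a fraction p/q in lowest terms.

379/65

Build up convergents one term at a time:
a_0 = 5: 5/1
a_1 = 1: 6/1
a_2 = 4: 29/5
a_3 = 1: 35/6
a_4 = 10: 379/65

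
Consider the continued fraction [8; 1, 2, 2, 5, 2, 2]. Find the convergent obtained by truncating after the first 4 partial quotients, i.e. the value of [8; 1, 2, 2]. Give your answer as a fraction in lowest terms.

61/7

Compute successive convergents:
a_0 = 8: 8/1
a_1 = 1: 9/1
a_2 = 2: 26/3
a_3 = 2: 61/7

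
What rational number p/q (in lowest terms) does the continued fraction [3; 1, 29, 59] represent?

Start with 59.
29 + 1/(59/1) = 29 + 1/59 = 1712/59
1 + 1/(1712/59) = 1 + 59/1712 = 1771/1712
3 + 1/(1771/1712) = 3 + 1712/1771 = 7025/1771

7025/1771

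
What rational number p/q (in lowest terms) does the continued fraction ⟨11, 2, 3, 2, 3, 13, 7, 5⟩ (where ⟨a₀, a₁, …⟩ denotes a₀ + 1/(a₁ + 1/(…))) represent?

Start with 5.
7 + 1/(5/1) = 7 + 1/5 = 36/5
13 + 1/(36/5) = 13 + 5/36 = 473/36
3 + 1/(473/36) = 3 + 36/473 = 1455/473
2 + 1/(1455/473) = 2 + 473/1455 = 3383/1455
3 + 1/(3383/1455) = 3 + 1455/3383 = 11604/3383
2 + 1/(11604/3383) = 2 + 3383/11604 = 26591/11604
11 + 1/(26591/11604) = 11 + 11604/26591 = 304105/26591

304105/26591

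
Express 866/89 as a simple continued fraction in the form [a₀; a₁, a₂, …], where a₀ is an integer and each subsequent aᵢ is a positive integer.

866 ÷ 89 → quotient 9, remainder 65
89 ÷ 65 → quotient 1, remainder 24
65 ÷ 24 → quotient 2, remainder 17
24 ÷ 17 → quotient 1, remainder 7
17 ÷ 7 → quotient 2, remainder 3
7 ÷ 3 → quotient 2, remainder 1
3 ÷ 1 → quotient 3, remainder 0

[9; 1, 2, 1, 2, 2, 3]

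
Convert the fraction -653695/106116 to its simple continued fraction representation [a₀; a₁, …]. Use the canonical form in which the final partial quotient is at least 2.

⌊-653695/106116⌋ = -7, remainder 89117
⌊106116/89117⌋ = 1, remainder 16999
⌊89117/16999⌋ = 5, remainder 4122
⌊16999/4122⌋ = 4, remainder 511
⌊4122/511⌋ = 8, remainder 34
⌊511/34⌋ = 15, remainder 1
⌊34/1⌋ = 34, remainder 0

[-7; 1, 5, 4, 8, 15, 34]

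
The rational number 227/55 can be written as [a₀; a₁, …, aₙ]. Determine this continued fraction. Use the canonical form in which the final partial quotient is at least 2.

[4; 7, 1, 6]

227 ÷ 55 → quotient 4, remainder 7
55 ÷ 7 → quotient 7, remainder 6
7 ÷ 6 → quotient 1, remainder 1
6 ÷ 1 → quotient 6, remainder 0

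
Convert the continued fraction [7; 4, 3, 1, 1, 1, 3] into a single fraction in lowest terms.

a_0 = 7: 7/1
a_1 = 4: 29/4
a_2 = 3: 94/13
a_3 = 1: 123/17
a_4 = 1: 217/30
a_5 = 1: 340/47
a_6 = 3: 1237/171

1237/171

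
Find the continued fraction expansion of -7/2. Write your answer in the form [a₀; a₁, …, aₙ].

⌊-7/2⌋ = -4, remainder 1
⌊2/1⌋ = 2, remainder 0

[-4; 2]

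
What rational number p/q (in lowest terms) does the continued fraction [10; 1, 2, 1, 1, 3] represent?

Collapse the nested fraction from the inside out:
Start with 3.
1 + 1/(3/1) = 1 + 1/3 = 4/3
1 + 1/(4/3) = 1 + 3/4 = 7/4
2 + 1/(7/4) = 2 + 4/7 = 18/7
1 + 1/(18/7) = 1 + 7/18 = 25/18
10 + 1/(25/18) = 10 + 18/25 = 268/25

268/25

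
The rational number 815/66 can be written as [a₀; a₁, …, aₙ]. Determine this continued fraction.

[12; 2, 1, 6, 1, 2]

815 ÷ 66 → quotient 12, remainder 23
66 ÷ 23 → quotient 2, remainder 20
23 ÷ 20 → quotient 1, remainder 3
20 ÷ 3 → quotient 6, remainder 2
3 ÷ 2 → quotient 1, remainder 1
2 ÷ 1 → quotient 2, remainder 0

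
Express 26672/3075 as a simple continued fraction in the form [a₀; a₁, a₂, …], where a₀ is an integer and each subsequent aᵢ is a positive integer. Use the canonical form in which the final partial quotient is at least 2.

⌊26672/3075⌋ = 8, remainder 2072
⌊3075/2072⌋ = 1, remainder 1003
⌊2072/1003⌋ = 2, remainder 66
⌊1003/66⌋ = 15, remainder 13
⌊66/13⌋ = 5, remainder 1
⌊13/1⌋ = 13, remainder 0

[8; 1, 2, 15, 5, 13]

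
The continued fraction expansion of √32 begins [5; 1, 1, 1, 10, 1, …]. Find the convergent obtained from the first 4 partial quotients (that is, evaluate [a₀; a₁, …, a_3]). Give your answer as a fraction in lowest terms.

a_0 = 5: 5/1
a_1 = 1: 6/1
a_2 = 1: 11/2
a_3 = 1: 17/3

17/3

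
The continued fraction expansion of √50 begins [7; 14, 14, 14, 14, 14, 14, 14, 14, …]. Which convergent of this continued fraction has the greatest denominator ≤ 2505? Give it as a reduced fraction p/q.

a_0 = 7: 7/1  (≤ bound)
a_1 = 14: 99/14  (≤ bound)
a_2 = 14: 1393/197  (≤ bound)
a_3 = 14: 19601/2772  (> 2505, stop)

1393/197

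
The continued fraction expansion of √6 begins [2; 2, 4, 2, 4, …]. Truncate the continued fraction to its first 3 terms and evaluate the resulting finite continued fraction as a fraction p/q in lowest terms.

a_0 = 2: 2/1
a_1 = 2: 5/2
a_2 = 4: 22/9

22/9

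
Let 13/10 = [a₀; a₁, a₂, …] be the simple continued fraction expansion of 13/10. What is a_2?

Repeatedly divide and take the remainder:
13 = 1·10 + 3, so a_0 = 1
10 = 3·3 + 1, so a_1 = 3
3 = 3·1 + 0, so a_2 = 3

3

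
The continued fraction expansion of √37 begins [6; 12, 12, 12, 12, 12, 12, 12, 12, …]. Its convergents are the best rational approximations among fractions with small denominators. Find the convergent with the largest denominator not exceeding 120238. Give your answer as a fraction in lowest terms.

List convergents until the denominator exceeds the bound:
a_0 = 6: 6/1  (≤ bound)
a_1 = 12: 73/12  (≤ bound)
a_2 = 12: 882/145  (≤ bound)
a_3 = 12: 10657/1752  (≤ bound)
a_4 = 12: 128766/21169  (≤ bound)
a_5 = 12: 1555849/255780  (> 120238, stop)

128766/21169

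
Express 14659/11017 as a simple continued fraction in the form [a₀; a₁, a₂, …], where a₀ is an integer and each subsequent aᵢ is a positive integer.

Run the Euclidean algorithm, recording each quotient:
⌊14659/11017⌋ = 1, remainder 3642
⌊11017/3642⌋ = 3, remainder 91
⌊3642/91⌋ = 40, remainder 2
⌊91/2⌋ = 45, remainder 1
⌊2/1⌋ = 2, remainder 0

[1; 3, 40, 45, 2]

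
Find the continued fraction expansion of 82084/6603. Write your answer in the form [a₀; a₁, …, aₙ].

[12; 2, 3, 7, 7, 18]

Repeatedly divide and take the remainder:
82084 = 12·6603 + 2848, so a_0 = 12
6603 = 2·2848 + 907, so a_1 = 2
2848 = 3·907 + 127, so a_2 = 3
907 = 7·127 + 18, so a_3 = 7
127 = 7·18 + 1, so a_4 = 7
18 = 18·1 + 0, so a_5 = 18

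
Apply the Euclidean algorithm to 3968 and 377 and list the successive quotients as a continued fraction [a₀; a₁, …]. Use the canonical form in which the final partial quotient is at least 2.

3968 = 10·377 + 198, so a_0 = 10
377 = 1·198 + 179, so a_1 = 1
198 = 1·179 + 19, so a_2 = 1
179 = 9·19 + 8, so a_3 = 9
19 = 2·8 + 3, so a_4 = 2
8 = 2·3 + 2, so a_5 = 2
3 = 1·2 + 1, so a_6 = 1
2 = 2·1 + 0, so a_7 = 2

[10; 1, 1, 9, 2, 2, 1, 2]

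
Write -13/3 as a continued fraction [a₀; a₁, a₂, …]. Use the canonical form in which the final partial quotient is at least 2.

[-5; 1, 2]

Repeatedly divide and take the remainder:
-13 = -5·3 + 2, so a_0 = -5
3 = 1·2 + 1, so a_1 = 1
2 = 2·1 + 0, so a_2 = 2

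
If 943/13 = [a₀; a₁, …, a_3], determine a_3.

6

Apply division with remainder until the remainder is 0:
943 ÷ 13 → quotient 72, remainder 7
13 ÷ 7 → quotient 1, remainder 6
7 ÷ 6 → quotient 1, remainder 1
6 ÷ 1 → quotient 6, remainder 0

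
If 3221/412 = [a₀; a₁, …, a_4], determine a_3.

2

3221 ÷ 412 → quotient 7, remainder 337
412 ÷ 337 → quotient 1, remainder 75
337 ÷ 75 → quotient 4, remainder 37
75 ÷ 37 → quotient 2, remainder 1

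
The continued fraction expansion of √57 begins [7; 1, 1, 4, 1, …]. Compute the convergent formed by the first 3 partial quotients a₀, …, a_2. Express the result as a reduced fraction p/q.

Use the convergent recurrence hₖ = aₖ·hₖ₋₁ + hₖ₋₂ (and likewise for the denominators kₖ):
a_0 = 7: 7/1
a_1 = 1: 8/1
a_2 = 1: 15/2

15/2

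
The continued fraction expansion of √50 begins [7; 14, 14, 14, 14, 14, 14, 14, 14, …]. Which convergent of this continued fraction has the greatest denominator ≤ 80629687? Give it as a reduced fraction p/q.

a_0 = 7: 7/1  (≤ bound)
a_1 = 14: 99/14  (≤ bound)
a_2 = 14: 1393/197  (≤ bound)
a_3 = 14: 19601/2772  (≤ bound)
a_4 = 14: 275807/39005  (≤ bound)
a_5 = 14: 3880899/548842  (≤ bound)
a_6 = 14: 54608393/7722793  (≤ bound)
a_7 = 14: 768398401/108667944  (> 80629687, stop)

54608393/7722793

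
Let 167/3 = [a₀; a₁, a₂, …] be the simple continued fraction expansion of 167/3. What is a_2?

2

Repeatedly divide and take the remainder:
167 ÷ 3 → quotient 55, remainder 2
3 ÷ 2 → quotient 1, remainder 1
2 ÷ 1 → quotient 2, remainder 0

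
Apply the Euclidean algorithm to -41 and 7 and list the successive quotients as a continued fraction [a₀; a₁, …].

⌊-41/7⌋ = -6, remainder 1
⌊7/1⌋ = 7, remainder 0

[-6; 7]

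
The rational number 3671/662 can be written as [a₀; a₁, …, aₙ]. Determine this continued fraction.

[5; 1, 1, 5, 60]

3671 ÷ 662 → quotient 5, remainder 361
662 ÷ 361 → quotient 1, remainder 301
361 ÷ 301 → quotient 1, remainder 60
301 ÷ 60 → quotient 5, remainder 1
60 ÷ 1 → quotient 60, remainder 0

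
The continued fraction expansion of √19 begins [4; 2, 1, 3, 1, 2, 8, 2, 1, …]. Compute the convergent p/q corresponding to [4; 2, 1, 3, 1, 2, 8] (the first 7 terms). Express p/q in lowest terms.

1421/326

Start with 8.
2 + 1/(8/1) = 2 + 1/8 = 17/8
1 + 1/(17/8) = 1 + 8/17 = 25/17
3 + 1/(25/17) = 3 + 17/25 = 92/25
1 + 1/(92/25) = 1 + 25/92 = 117/92
2 + 1/(117/92) = 2 + 92/117 = 326/117
4 + 1/(326/117) = 4 + 117/326 = 1421/326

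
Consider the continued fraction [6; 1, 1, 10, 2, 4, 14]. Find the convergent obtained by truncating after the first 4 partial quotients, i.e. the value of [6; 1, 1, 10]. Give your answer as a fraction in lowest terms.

a_0 = 6: 6/1
a_1 = 1: 7/1
a_2 = 1: 13/2
a_3 = 10: 137/21

137/21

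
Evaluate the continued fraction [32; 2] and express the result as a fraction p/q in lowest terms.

65/2

Start with 2.
32 + 1/(2/1) = 32 + 1/2 = 65/2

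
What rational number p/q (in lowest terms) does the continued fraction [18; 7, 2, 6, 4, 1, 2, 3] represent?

Start with 3.
2 + 1/(3/1) = 2 + 1/3 = 7/3
1 + 1/(7/3) = 1 + 3/7 = 10/7
4 + 1/(10/7) = 4 + 7/10 = 47/10
6 + 1/(47/10) = 6 + 10/47 = 292/47
2 + 1/(292/47) = 2 + 47/292 = 631/292
7 + 1/(631/292) = 7 + 292/631 = 4709/631
18 + 1/(4709/631) = 18 + 631/4709 = 85393/4709

85393/4709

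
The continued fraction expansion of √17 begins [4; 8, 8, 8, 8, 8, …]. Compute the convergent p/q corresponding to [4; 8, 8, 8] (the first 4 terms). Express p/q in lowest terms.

a_0 = 4: 4/1
a_1 = 8: 33/8
a_2 = 8: 268/65
a_3 = 8: 2177/528

2177/528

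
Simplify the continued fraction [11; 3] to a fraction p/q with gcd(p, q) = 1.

34/3

a_0 = 11: 11/1
a_1 = 3: 34/3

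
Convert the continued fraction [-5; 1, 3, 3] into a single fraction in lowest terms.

-55/13

a_0 = -5: -5/1
a_1 = 1: -4/1
a_2 = 3: -17/4
a_3 = 3: -55/13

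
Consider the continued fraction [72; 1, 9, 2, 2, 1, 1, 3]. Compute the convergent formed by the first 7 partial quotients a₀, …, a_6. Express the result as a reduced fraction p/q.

9113/125

a_0 = 72: 72/1
a_1 = 1: 73/1
a_2 = 9: 729/10
a_3 = 2: 1531/21
a_4 = 2: 3791/52
a_5 = 1: 5322/73
a_6 = 1: 9113/125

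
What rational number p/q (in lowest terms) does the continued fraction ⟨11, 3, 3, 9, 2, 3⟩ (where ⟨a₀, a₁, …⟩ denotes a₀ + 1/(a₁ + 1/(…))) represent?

a_0 = 11: 11/1
a_1 = 3: 34/3
a_2 = 3: 113/10
a_3 = 9: 1051/93
a_4 = 2: 2215/196
a_5 = 3: 7696/681

7696/681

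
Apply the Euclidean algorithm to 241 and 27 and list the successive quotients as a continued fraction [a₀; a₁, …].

[8; 1, 12, 2]

Apply division with remainder until the remainder is 0:
241 ÷ 27 → quotient 8, remainder 25
27 ÷ 25 → quotient 1, remainder 2
25 ÷ 2 → quotient 12, remainder 1
2 ÷ 1 → quotient 2, remainder 0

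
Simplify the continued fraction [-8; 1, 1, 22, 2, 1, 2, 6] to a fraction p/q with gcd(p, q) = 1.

Collapse the nested fraction from the inside out:
Start with 6.
2 + 1/(6/1) = 2 + 1/6 = 13/6
1 + 1/(13/6) = 1 + 6/13 = 19/13
2 + 1/(19/13) = 2 + 13/19 = 51/19
22 + 1/(51/19) = 22 + 19/51 = 1141/51
1 + 1/(1141/51) = 1 + 51/1141 = 1192/1141
1 + 1/(1192/1141) = 1 + 1141/1192 = 2333/1192
-8 + 1/(2333/1192) = -8 + 1192/2333 = -17472/2333

-17472/2333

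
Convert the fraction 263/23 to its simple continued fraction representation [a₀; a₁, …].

Run the Euclidean algorithm, recording each quotient:
263 = 11·23 + 10, so a_0 = 11
23 = 2·10 + 3, so a_1 = 2
10 = 3·3 + 1, so a_2 = 3
3 = 3·1 + 0, so a_3 = 3

[11; 2, 3, 3]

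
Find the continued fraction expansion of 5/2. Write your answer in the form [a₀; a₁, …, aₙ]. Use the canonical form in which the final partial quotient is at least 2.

Run the Euclidean algorithm, recording each quotient:
5 = 2·2 + 1, so a_0 = 2
2 = 2·1 + 0, so a_1 = 2

[2; 2]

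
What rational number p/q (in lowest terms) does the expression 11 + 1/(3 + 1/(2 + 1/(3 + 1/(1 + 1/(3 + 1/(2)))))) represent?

2992/265

Compute successive convergents:
a_0 = 11: 11/1
a_1 = 3: 34/3
a_2 = 2: 79/7
a_3 = 3: 271/24
a_4 = 1: 350/31
a_5 = 3: 1321/117
a_6 = 2: 2992/265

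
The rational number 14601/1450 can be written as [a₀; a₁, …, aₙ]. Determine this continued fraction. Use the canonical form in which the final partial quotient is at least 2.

14601 ÷ 1450 → quotient 10, remainder 101
1450 ÷ 101 → quotient 14, remainder 36
101 ÷ 36 → quotient 2, remainder 29
36 ÷ 29 → quotient 1, remainder 7
29 ÷ 7 → quotient 4, remainder 1
7 ÷ 1 → quotient 7, remainder 0

[10; 14, 2, 1, 4, 7]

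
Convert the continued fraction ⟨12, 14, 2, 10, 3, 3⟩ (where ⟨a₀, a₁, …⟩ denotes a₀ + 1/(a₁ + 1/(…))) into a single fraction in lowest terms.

a_0 = 12: 12/1
a_1 = 14: 169/14
a_2 = 2: 350/29
a_3 = 10: 3669/304
a_4 = 3: 11357/941
a_5 = 3: 37740/3127

37740/3127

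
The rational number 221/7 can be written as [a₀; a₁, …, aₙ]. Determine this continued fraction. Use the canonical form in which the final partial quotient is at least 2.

[31; 1, 1, 3]

221 ÷ 7 → quotient 31, remainder 4
7 ÷ 4 → quotient 1, remainder 3
4 ÷ 3 → quotient 1, remainder 1
3 ÷ 1 → quotient 3, remainder 0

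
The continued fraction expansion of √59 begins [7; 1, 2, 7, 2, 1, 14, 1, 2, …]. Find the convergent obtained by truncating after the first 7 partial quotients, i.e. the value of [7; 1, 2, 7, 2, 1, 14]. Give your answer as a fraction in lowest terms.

Starting at the tail and folding back:
Start with 14.
1 + 1/(14/1) = 1 + 1/14 = 15/14
2 + 1/(15/14) = 2 + 14/15 = 44/15
7 + 1/(44/15) = 7 + 15/44 = 323/44
2 + 1/(323/44) = 2 + 44/323 = 690/323
1 + 1/(690/323) = 1 + 323/690 = 1013/690
7 + 1/(1013/690) = 7 + 690/1013 = 7781/1013

7781/1013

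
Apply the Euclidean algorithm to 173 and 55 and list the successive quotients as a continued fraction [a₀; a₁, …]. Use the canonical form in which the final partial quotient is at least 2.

173 = 3·55 + 8, so a_0 = 3
55 = 6·8 + 7, so a_1 = 6
8 = 1·7 + 1, so a_2 = 1
7 = 7·1 + 0, so a_3 = 7

[3; 6, 1, 7]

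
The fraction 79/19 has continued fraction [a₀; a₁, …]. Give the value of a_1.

79 = 4·19 + 3, so a_0 = 4
19 = 6·3 + 1, so a_1 = 6

6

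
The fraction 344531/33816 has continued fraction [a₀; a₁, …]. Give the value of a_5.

4

344531 = 10·33816 + 6371, so a_0 = 10
33816 = 5·6371 + 1961, so a_1 = 5
6371 = 3·1961 + 488, so a_2 = 3
1961 = 4·488 + 9, so a_3 = 4
488 = 54·9 + 2, so a_4 = 54
9 = 4·2 + 1, so a_5 = 4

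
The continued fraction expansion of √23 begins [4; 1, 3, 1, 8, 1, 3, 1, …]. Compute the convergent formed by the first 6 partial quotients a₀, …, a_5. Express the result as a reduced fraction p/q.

235/49

Start with 1.
8 + 1/(1/1) = 8 + 1/1 = 9/1
1 + 1/(9/1) = 1 + 1/9 = 10/9
3 + 1/(10/9) = 3 + 9/10 = 39/10
1 + 1/(39/10) = 1 + 10/39 = 49/39
4 + 1/(49/39) = 4 + 39/49 = 235/49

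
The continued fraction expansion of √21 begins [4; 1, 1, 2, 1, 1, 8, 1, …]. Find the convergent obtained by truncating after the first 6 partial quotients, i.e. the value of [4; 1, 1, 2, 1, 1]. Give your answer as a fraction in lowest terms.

55/12

a_0 = 4: 4/1
a_1 = 1: 5/1
a_2 = 1: 9/2
a_3 = 2: 23/5
a_4 = 1: 32/7
a_5 = 1: 55/12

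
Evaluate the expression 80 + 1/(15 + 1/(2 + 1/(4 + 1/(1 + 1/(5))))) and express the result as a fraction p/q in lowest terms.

Use the convergent recurrence hₖ = aₖ·hₖ₋₁ + hₖ₋₂ (and likewise for the denominators kₖ):
a_0 = 80: 80/1
a_1 = 15: 1201/15
a_2 = 2: 2482/31
a_3 = 4: 11129/139
a_4 = 1: 13611/170
a_5 = 5: 79184/989

79184/989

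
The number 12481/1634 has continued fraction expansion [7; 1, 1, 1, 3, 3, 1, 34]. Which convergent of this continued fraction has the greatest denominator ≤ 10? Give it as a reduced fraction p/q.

a_0 = 7: 7/1  (≤ bound)
a_1 = 1: 8/1  (≤ bound)
a_2 = 1: 15/2  (≤ bound)
a_3 = 1: 23/3  (≤ bound)
a_4 = 3: 84/11  (> 10, stop)

23/3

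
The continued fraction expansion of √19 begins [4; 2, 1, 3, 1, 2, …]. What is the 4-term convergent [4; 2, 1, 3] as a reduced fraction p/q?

Compute successive convergents:
a_0 = 4: 4/1
a_1 = 2: 9/2
a_2 = 1: 13/3
a_3 = 3: 48/11

48/11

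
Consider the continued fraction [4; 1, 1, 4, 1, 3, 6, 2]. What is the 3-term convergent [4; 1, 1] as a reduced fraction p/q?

9/2

Start with 1.
1 + 1/(1/1) = 1 + 1/1 = 2/1
4 + 1/(2/1) = 4 + 1/2 = 9/2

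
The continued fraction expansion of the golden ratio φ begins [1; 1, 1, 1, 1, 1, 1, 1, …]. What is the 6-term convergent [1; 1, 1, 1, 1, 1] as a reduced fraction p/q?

Start with 1.
1 + 1/(1/1) = 1 + 1/1 = 2/1
1 + 1/(2/1) = 1 + 1/2 = 3/2
1 + 1/(3/2) = 1 + 2/3 = 5/3
1 + 1/(5/3) = 1 + 3/5 = 8/5
1 + 1/(8/5) = 1 + 5/8 = 13/8

13/8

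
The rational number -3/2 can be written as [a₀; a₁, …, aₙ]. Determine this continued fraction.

Run the Euclidean algorithm, recording each quotient:
-3 ÷ 2 → quotient -2, remainder 1
2 ÷ 1 → quotient 2, remainder 0

[-2; 2]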